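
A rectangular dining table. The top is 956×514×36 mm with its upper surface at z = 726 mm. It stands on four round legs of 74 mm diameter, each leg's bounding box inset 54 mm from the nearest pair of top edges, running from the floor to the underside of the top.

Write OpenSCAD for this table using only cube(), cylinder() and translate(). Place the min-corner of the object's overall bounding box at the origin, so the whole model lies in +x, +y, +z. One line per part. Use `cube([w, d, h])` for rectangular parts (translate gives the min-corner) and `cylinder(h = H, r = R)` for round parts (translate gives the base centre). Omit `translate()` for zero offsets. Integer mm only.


translate([0, 0, 690]) cube([956, 514, 36]);
translate([91, 91, 0]) cylinder(h = 690, r = 37);
translate([865, 91, 0]) cylinder(h = 690, r = 37);
translate([91, 423, 0]) cylinder(h = 690, r = 37);
translate([865, 423, 0]) cylinder(h = 690, r = 37);


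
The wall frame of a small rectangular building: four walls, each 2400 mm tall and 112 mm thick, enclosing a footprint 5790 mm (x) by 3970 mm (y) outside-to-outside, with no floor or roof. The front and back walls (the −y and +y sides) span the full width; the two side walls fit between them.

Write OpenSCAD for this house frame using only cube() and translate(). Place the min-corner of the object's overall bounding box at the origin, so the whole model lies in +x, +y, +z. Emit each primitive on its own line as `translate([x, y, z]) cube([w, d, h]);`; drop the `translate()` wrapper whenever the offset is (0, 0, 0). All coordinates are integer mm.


cube([5790, 112, 2400]);
translate([0, 3858, 0]) cube([5790, 112, 2400]);
translate([0, 112, 0]) cube([112, 3746, 2400]);
translate([5678, 112, 0]) cube([112, 3746, 2400]);


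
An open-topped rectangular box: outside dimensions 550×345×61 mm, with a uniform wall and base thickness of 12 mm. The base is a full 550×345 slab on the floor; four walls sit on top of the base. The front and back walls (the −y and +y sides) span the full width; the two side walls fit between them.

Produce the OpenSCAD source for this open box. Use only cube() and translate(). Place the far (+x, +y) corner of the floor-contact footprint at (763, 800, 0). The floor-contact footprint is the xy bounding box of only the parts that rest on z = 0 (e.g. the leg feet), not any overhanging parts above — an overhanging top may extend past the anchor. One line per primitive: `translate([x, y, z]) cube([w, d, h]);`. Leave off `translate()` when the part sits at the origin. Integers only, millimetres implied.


translate([213, 455, 0]) cube([550, 345, 12]);
translate([213, 455, 12]) cube([550, 12, 49]);
translate([213, 788, 12]) cube([550, 12, 49]);
translate([213, 467, 12]) cube([12, 321, 49]);
translate([751, 467, 12]) cube([12, 321, 49]);


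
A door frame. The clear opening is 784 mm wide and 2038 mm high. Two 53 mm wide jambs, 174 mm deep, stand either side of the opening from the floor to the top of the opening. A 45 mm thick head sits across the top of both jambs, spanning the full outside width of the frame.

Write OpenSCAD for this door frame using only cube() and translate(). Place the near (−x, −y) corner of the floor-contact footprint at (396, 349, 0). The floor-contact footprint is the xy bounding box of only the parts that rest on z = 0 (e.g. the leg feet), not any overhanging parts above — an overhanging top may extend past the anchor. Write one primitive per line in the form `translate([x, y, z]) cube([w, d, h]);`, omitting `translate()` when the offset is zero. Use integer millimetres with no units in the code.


translate([396, 349, 0]) cube([53, 174, 2038]);
translate([1233, 349, 0]) cube([53, 174, 2038]);
translate([396, 349, 2038]) cube([890, 174, 45]);


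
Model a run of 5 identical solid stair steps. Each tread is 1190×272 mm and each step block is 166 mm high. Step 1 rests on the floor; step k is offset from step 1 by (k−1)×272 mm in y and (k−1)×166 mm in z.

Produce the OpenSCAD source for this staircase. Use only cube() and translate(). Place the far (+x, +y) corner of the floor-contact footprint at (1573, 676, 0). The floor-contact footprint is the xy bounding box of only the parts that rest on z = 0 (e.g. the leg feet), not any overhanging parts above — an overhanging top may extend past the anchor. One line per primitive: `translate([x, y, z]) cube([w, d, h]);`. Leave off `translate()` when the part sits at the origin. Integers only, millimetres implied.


translate([383, 404, 0]) cube([1190, 272, 166]);
translate([383, 676, 166]) cube([1190, 272, 166]);
translate([383, 948, 332]) cube([1190, 272, 166]);
translate([383, 1220, 498]) cube([1190, 272, 166]);
translate([383, 1492, 664]) cube([1190, 272, 166]);


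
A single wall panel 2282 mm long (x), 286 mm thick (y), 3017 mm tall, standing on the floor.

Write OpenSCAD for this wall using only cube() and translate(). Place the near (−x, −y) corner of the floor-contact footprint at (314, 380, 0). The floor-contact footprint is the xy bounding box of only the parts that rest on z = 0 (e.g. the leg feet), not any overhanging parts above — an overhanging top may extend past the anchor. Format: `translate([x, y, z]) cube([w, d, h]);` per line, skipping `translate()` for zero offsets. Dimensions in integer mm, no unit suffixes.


translate([314, 380, 0]) cube([2282, 286, 3017]);


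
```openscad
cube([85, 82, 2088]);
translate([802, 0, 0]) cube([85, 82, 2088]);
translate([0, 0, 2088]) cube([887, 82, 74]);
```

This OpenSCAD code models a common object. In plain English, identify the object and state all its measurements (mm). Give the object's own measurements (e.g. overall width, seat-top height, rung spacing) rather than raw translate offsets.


A door frame. The clear opening is 717 mm wide and 2088 mm high. Two 85 mm wide jambs, 82 mm deep, stand either side of the opening from the floor to the top of the opening. A 74 mm thick head sits across the top of both jambs, spanning the full outside width of the frame.


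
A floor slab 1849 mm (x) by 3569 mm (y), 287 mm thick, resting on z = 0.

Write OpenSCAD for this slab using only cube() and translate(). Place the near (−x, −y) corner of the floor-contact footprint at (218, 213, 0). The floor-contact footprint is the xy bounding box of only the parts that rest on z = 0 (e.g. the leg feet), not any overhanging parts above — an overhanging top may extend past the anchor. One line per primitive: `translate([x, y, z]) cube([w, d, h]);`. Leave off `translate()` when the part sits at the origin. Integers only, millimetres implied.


translate([218, 213, 0]) cube([1849, 3569, 287]);


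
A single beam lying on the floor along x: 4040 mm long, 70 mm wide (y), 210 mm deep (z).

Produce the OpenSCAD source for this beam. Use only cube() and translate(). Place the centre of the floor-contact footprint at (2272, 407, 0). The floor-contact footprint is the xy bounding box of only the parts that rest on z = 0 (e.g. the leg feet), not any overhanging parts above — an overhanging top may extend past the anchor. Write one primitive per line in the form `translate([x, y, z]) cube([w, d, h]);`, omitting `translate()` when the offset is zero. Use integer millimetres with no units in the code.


translate([252, 372, 0]) cube([4040, 70, 210]);


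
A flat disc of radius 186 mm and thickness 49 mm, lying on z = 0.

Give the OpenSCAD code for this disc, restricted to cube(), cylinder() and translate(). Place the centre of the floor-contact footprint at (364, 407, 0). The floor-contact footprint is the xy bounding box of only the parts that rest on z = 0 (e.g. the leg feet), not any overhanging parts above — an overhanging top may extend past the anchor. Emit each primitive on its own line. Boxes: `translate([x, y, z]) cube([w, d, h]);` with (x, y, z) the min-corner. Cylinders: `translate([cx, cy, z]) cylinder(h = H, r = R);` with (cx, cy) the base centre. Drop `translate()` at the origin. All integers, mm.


translate([364, 407, 0]) cylinder(h = 49, r = 186);


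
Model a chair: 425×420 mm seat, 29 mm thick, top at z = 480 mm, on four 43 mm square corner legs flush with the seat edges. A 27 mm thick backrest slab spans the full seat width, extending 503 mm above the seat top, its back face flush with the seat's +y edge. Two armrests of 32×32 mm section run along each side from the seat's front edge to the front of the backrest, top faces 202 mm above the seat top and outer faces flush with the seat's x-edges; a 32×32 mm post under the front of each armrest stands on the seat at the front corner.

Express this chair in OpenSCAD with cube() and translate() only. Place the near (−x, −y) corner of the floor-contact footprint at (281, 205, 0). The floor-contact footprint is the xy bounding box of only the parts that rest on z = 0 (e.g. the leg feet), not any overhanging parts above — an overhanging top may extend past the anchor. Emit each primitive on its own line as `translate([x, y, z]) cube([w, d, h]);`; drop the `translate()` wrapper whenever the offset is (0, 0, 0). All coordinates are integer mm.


translate([281, 205, 451]) cube([425, 420, 29]);
translate([281, 205, 0]) cube([43, 43, 451]);
translate([663, 205, 0]) cube([43, 43, 451]);
translate([281, 582, 0]) cube([43, 43, 451]);
translate([663, 582, 0]) cube([43, 43, 451]);
translate([281, 598, 480]) cube([425, 27, 503]);
translate([281, 205, 650]) cube([32, 393, 32]);
translate([674, 205, 650]) cube([32, 393, 32]);
translate([281, 205, 480]) cube([32, 32, 170]);
translate([674, 205, 480]) cube([32, 32, 170]);


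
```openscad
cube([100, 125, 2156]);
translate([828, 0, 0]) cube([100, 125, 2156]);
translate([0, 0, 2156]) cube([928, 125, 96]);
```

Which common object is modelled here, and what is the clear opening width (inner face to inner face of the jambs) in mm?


A door frame. The clear opening width is 728 mm.

Two 2156 mm tall posts with a header on top — a door frame. The left jamb is 100 mm wide at x = 0; the right jamb starts at x = 828. The clear opening is 828 − 100 = 728 mm.


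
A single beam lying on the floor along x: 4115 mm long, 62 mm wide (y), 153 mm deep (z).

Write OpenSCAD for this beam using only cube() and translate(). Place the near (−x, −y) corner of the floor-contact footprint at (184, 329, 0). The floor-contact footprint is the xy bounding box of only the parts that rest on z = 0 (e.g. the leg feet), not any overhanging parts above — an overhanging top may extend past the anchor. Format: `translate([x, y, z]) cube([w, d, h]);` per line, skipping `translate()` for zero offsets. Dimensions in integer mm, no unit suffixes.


translate([184, 329, 0]) cube([4115, 62, 153]);


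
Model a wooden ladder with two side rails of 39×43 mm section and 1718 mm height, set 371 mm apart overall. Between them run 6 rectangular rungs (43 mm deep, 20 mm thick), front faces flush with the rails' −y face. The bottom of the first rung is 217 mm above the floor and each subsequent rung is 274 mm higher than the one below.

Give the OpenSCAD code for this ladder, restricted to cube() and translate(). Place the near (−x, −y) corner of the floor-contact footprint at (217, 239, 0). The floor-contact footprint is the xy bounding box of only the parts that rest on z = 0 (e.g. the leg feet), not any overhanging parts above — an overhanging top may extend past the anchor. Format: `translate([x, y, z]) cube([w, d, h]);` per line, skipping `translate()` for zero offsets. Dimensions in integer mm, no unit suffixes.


// rung span = 371 - 2*39 = 293
// rung[k] z = 217 + k*274
translate([217, 239, 0]) cube([39, 43, 1718]);
translate([549, 239, 0]) cube([39, 43, 1718]);
translate([256, 239, 217]) cube([293, 43, 20]);
translate([256, 239, 491]) cube([293, 43, 20]);
translate([256, 239, 765]) cube([293, 43, 20]);
translate([256, 239, 1039]) cube([293, 43, 20]);
translate([256, 239, 1313]) cube([293, 43, 20]);
translate([256, 239, 1587]) cube([293, 43, 20]);


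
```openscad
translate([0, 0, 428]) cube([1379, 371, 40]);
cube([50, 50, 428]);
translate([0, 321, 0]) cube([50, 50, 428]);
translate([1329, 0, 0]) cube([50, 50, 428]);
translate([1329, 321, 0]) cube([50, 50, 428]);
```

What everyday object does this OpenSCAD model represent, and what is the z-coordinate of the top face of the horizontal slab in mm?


A bench. The seat-top height is 468 mm.

A long slab on four corner posts — a bench. The slab sits at z = 428 with thickness 40, so the top is 428 + 40 = 468 mm.


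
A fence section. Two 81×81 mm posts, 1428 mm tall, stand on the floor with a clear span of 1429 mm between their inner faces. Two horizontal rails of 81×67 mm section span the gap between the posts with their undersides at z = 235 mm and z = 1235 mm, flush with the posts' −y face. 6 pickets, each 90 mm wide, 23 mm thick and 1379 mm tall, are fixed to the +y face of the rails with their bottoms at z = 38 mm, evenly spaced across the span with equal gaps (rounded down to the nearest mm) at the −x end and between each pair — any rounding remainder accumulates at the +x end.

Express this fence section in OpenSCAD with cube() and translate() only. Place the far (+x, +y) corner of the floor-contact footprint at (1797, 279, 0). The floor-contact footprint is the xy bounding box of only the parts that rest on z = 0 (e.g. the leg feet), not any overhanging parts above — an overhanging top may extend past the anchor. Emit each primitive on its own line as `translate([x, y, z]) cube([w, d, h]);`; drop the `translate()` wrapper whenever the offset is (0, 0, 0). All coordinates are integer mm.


translate([206, 198, 0]) cube([81, 81, 1428]);
translate([1716, 198, 0]) cube([81, 81, 1428]);
translate([287, 198, 235]) cube([1429, 81, 67]);
translate([287, 198, 1235]) cube([1429, 81, 67]);
translate([414, 279, 38]) cube([90, 23, 1379]);
translate([631, 279, 38]) cube([90, 23, 1379]);
translate([848, 279, 38]) cube([90, 23, 1379]);
translate([1065, 279, 38]) cube([90, 23, 1379]);
translate([1282, 279, 38]) cube([90, 23, 1379]);
translate([1499, 279, 38]) cube([90, 23, 1379]);


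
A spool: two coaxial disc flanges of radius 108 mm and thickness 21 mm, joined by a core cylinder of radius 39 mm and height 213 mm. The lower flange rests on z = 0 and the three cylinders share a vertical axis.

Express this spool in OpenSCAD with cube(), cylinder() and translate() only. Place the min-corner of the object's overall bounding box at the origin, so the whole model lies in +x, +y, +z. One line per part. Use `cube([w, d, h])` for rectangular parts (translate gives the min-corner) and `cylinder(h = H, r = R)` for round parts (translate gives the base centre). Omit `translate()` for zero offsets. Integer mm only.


translate([108, 108, 0]) cylinder(h = 21, r = 108);
translate([108, 108, 21]) cylinder(h = 213, r = 39);
translate([108, 108, 234]) cylinder(h = 21, r = 108);


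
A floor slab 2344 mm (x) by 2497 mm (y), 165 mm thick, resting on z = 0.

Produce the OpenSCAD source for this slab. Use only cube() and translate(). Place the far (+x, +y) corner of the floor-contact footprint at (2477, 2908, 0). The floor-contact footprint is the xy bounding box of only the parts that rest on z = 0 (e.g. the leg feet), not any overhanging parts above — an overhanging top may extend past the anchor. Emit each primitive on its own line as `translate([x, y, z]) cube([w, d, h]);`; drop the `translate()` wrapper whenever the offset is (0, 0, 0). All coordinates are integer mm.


translate([133, 411, 0]) cube([2344, 2497, 165]);


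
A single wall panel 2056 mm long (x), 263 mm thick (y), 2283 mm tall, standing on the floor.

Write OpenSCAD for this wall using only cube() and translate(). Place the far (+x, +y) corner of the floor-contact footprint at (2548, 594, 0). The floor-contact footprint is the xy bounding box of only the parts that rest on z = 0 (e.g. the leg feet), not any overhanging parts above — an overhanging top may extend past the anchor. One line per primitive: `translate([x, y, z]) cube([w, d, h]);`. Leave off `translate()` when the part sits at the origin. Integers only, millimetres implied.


translate([492, 331, 0]) cube([2056, 263, 2283]);


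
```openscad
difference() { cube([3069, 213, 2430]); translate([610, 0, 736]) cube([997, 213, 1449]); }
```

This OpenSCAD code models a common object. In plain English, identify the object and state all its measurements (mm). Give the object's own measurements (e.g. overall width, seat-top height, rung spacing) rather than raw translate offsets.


A wall 3069 mm long (x), 213 mm thick (y), 2430 mm tall, with a rectangular window opening cut through it. The opening is 997 mm wide and 1449 mm tall; its sill is at z = 736 mm and its near (−x) edge is 610 mm from the wall's −x end. The opening passes through the full wall thickness.


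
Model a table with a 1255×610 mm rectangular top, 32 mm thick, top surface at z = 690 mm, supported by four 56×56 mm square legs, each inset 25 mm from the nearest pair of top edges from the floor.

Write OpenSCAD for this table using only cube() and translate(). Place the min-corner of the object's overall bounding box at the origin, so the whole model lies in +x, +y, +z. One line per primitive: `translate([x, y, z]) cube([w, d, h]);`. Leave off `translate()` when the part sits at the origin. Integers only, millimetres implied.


translate([0, 0, 658]) cube([1255, 610, 32]);
translate([25, 25, 0]) cube([56, 56, 658]);
translate([1174, 25, 0]) cube([56, 56, 658]);
translate([25, 529, 0]) cube([56, 56, 658]);
translate([1174, 529, 0]) cube([56, 56, 658]);


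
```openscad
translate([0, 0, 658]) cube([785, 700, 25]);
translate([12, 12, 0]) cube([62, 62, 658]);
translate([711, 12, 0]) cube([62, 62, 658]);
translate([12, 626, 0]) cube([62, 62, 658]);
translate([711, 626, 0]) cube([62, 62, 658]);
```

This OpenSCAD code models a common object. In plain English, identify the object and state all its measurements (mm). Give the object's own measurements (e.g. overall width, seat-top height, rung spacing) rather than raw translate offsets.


A table: top 785 mm (x) × 700 mm (y), 25 mm thick, upper face at z = 683 mm, on four 62×62 mm square legs, each inset 12 mm from the nearest pair of top edges from z = 0 to the bottom of the top.


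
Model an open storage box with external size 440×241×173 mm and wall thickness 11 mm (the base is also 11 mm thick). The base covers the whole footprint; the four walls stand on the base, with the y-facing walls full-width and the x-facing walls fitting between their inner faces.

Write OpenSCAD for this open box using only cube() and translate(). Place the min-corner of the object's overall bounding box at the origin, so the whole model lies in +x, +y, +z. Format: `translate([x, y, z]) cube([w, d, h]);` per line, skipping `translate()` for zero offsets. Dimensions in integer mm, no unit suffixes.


cube([440, 241, 11]);
translate([0, 0, 11]) cube([440, 11, 162]);
translate([0, 230, 11]) cube([440, 11, 162]);
translate([0, 11, 11]) cube([11, 219, 162]);
translate([429, 11, 11]) cube([11, 219, 162]);


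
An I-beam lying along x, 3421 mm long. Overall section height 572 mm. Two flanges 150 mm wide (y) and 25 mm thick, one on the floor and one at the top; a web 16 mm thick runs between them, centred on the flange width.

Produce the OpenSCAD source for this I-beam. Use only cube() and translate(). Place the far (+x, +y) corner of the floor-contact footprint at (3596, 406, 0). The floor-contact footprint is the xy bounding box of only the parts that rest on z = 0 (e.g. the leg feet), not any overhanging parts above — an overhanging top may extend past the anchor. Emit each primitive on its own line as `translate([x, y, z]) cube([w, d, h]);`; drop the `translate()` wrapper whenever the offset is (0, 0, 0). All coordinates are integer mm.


translate([175, 256, 0]) cube([3421, 150, 25]);
translate([175, 323, 25]) cube([3421, 16, 522]);
translate([175, 256, 547]) cube([3421, 150, 25]);


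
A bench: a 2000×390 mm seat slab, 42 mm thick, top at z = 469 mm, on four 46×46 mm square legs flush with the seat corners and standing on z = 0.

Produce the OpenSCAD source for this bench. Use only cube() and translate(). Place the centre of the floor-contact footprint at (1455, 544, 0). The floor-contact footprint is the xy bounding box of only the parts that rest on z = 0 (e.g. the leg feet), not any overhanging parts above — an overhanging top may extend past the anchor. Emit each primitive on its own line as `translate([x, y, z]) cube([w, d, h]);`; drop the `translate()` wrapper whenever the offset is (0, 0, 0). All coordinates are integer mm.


translate([455, 349, 427]) cube([2000, 390, 42]);
translate([455, 349, 0]) cube([46, 46, 427]);
translate([455, 693, 0]) cube([46, 46, 427]);
translate([2409, 349, 0]) cube([46, 46, 427]);
translate([2409, 693, 0]) cube([46, 46, 427]);


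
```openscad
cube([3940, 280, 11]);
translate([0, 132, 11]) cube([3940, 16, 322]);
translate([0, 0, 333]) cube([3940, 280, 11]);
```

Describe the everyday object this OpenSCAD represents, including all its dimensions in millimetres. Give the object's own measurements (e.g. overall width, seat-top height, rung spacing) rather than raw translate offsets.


An I-beam lying along x, 3940 mm long. Overall section height 344 mm. Two flanges 280 mm wide (y) and 11 mm thick, one on the floor and one at the top; a web 16 mm thick runs between them, centred on the flange width.


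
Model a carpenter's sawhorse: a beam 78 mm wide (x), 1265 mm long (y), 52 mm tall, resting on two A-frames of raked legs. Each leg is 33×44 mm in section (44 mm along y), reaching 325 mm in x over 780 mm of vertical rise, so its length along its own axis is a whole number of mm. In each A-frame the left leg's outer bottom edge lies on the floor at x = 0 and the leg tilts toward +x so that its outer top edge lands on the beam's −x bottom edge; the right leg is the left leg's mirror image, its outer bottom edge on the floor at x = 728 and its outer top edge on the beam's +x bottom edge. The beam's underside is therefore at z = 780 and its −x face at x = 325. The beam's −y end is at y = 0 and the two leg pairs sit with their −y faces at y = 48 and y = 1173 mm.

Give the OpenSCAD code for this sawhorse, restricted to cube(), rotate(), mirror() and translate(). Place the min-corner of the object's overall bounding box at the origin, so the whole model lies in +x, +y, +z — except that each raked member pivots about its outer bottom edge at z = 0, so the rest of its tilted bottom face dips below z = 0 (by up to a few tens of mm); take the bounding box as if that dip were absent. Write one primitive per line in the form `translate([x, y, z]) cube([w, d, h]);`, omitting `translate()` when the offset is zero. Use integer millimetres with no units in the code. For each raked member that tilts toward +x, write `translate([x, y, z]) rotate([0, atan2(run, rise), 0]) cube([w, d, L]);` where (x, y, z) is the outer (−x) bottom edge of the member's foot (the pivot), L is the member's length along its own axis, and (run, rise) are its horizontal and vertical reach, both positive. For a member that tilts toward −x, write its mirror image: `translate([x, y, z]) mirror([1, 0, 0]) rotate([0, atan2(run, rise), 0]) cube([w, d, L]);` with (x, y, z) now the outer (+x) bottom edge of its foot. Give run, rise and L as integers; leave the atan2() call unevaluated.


// leg length = √(325² + 780²) = 845
// right-leg outer foot x = 2·325 + 78 = 728
// beam min-corner = (325, 0, 780)
translate([325, 0, 780]) cube([78, 1265, 52]);
translate([0, 48, 0]) rotate([0, atan2(325, 780), 0]) cube([33, 44, 845]);
translate([728, 48, 0]) mirror([1, 0, 0]) rotate([0, atan2(325, 780), 0]) cube([33, 44, 845]);
translate([0, 1173, 0]) rotate([0, atan2(325, 780), 0]) cube([33, 44, 845]);
translate([728, 1173, 0]) mirror([1, 0, 0]) rotate([0, atan2(325, 780), 0]) cube([33, 44, 845]);


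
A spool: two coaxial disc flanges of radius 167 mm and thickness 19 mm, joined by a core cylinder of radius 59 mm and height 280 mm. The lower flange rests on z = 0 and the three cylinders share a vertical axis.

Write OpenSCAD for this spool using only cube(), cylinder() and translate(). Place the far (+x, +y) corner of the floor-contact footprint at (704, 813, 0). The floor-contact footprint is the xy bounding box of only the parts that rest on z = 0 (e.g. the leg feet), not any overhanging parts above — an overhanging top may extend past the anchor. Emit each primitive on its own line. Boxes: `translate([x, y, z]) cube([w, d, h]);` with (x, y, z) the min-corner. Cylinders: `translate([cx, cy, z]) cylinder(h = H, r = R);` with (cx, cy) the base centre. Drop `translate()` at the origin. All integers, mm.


translate([537, 646, 0]) cylinder(h = 19, r = 167);
translate([537, 646, 19]) cylinder(h = 280, r = 59);
translate([537, 646, 299]) cylinder(h = 19, r = 167);


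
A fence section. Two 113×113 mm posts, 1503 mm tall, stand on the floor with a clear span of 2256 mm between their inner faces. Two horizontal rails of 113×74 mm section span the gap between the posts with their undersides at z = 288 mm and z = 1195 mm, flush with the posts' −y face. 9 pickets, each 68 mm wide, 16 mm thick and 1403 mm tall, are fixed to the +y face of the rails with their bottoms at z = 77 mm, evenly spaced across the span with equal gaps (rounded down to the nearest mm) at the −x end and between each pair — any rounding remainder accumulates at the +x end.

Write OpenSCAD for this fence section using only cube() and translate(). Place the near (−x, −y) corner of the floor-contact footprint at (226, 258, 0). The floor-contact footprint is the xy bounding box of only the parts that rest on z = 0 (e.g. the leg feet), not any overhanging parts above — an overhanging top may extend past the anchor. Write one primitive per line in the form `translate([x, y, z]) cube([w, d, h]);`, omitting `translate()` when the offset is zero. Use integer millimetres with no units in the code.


translate([226, 258, 0]) cube([113, 113, 1503]);
translate([2595, 258, 0]) cube([113, 113, 1503]);
translate([339, 258, 288]) cube([2256, 113, 74]);
translate([339, 258, 1195]) cube([2256, 113, 74]);
translate([503, 371, 77]) cube([68, 16, 1403]);
translate([735, 371, 77]) cube([68, 16, 1403]);
translate([967, 371, 77]) cube([68, 16, 1403]);
translate([1199, 371, 77]) cube([68, 16, 1403]);
translate([1431, 371, 77]) cube([68, 16, 1403]);
translate([1663, 371, 77]) cube([68, 16, 1403]);
translate([1895, 371, 77]) cube([68, 16, 1403]);
translate([2127, 371, 77]) cube([68, 16, 1403]);
translate([2359, 371, 77]) cube([68, 16, 1403]);


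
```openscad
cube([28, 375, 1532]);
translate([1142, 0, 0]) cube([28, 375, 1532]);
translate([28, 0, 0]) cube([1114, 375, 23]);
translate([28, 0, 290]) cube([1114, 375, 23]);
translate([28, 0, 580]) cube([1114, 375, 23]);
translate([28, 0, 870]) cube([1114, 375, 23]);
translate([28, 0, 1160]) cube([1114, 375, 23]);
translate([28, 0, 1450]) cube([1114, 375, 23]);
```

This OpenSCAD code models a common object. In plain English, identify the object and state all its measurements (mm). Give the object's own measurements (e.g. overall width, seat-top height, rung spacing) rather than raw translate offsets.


An open bookshelf. Two side panels, each 28 mm thick, 375 mm deep and 1532 mm tall, stand 1170 mm apart (outside-to-outside). Between them sit 6 shelves, each 23 mm thick and 375 mm deep, spanning the full gap between the sides. The bottom shelf rests on the floor (its underside at z = 0) and the clear gap between one shelf's top and the next shelf's underside is 267 mm.


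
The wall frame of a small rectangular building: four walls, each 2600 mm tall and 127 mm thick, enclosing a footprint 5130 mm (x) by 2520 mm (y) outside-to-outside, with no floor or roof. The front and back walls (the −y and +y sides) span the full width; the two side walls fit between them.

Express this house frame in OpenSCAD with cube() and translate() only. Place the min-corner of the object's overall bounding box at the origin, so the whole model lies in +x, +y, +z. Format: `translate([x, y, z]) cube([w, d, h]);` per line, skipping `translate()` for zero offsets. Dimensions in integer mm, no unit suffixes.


cube([5130, 127, 2600]);
translate([0, 2393, 0]) cube([5130, 127, 2600]);
translate([0, 127, 0]) cube([127, 2266, 2600]);
translate([5003, 127, 0]) cube([127, 2266, 2600]);


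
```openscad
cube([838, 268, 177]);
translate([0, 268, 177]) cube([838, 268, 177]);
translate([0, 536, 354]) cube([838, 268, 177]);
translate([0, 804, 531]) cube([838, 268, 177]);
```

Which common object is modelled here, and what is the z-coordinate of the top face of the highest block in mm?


A staircase. The total rise is 708 mm.

4 identical blocks, each offset up and back from the previous — a staircase. Each step is 177 mm tall and there are 4 of them, so the total rise is 4 × 177 = 708 mm.


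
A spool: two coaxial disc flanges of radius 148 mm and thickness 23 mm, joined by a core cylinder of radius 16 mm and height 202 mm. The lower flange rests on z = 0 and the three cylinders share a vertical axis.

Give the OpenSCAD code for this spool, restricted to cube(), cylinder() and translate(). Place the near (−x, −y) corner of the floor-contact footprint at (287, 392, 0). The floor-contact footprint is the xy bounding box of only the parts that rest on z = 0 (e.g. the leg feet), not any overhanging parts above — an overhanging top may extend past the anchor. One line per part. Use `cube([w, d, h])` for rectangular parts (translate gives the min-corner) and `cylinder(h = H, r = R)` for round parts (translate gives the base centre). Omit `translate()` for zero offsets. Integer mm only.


translate([435, 540, 0]) cylinder(h = 23, r = 148);
translate([435, 540, 23]) cylinder(h = 202, r = 16);
translate([435, 540, 225]) cylinder(h = 23, r = 148);


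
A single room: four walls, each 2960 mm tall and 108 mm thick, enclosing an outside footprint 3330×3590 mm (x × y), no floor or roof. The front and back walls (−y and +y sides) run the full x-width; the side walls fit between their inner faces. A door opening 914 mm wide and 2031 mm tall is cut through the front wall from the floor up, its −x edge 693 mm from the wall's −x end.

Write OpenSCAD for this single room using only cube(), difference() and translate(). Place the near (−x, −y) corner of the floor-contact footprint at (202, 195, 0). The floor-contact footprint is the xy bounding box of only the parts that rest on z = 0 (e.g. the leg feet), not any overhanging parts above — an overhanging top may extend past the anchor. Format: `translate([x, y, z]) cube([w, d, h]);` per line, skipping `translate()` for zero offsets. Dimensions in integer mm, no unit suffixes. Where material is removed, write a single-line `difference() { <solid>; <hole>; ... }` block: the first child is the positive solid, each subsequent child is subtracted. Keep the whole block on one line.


difference() { translate([202, 195, 0]) cube([3330, 108, 2960]); translate([895, 195, 0]) cube([914, 108, 2031]); }
translate([202, 3677, 0]) cube([3330, 108, 2960]);
translate([202, 303, 0]) cube([108, 3374, 2960]);
translate([3424, 303, 0]) cube([108, 3374, 2960]);


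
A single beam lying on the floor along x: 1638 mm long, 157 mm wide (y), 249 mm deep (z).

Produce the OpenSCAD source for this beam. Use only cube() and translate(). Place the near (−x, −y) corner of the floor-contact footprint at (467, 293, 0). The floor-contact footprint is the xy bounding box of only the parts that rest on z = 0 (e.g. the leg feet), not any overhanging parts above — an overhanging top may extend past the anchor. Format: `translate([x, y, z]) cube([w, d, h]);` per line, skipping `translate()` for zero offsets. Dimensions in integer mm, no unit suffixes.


translate([467, 293, 0]) cube([1638, 157, 249]);


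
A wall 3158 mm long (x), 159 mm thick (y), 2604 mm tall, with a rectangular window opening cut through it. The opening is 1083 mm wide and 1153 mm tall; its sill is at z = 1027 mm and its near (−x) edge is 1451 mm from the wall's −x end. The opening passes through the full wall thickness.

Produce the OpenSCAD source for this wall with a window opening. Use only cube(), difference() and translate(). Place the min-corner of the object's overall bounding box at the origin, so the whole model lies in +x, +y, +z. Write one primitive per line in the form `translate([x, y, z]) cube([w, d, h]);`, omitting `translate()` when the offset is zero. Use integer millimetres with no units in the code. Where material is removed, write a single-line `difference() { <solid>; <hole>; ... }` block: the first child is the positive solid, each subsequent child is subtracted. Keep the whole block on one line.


difference() { cube([3158, 159, 2604]); translate([1451, 0, 1027]) cube([1083, 159, 1153]); }


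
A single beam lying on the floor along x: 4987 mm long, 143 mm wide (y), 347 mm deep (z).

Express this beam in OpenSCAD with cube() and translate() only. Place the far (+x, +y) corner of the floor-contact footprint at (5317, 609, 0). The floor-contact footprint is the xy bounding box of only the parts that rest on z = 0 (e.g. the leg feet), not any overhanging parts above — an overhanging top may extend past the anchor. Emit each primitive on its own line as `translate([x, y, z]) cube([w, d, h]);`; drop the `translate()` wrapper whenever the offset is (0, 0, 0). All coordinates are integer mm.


translate([330, 466, 0]) cube([4987, 143, 347]);


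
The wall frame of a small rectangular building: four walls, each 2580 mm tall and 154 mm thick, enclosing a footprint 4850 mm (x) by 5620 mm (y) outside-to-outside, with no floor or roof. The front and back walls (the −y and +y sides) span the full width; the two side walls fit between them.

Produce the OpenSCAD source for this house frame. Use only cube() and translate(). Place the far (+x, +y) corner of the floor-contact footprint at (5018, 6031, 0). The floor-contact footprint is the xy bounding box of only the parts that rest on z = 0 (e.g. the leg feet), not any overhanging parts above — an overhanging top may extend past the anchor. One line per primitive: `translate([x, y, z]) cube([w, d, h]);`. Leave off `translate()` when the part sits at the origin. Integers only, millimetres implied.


translate([168, 411, 0]) cube([4850, 154, 2580]);
translate([168, 5877, 0]) cube([4850, 154, 2580]);
translate([168, 565, 0]) cube([154, 5312, 2580]);
translate([4864, 565, 0]) cube([154, 5312, 2580]);


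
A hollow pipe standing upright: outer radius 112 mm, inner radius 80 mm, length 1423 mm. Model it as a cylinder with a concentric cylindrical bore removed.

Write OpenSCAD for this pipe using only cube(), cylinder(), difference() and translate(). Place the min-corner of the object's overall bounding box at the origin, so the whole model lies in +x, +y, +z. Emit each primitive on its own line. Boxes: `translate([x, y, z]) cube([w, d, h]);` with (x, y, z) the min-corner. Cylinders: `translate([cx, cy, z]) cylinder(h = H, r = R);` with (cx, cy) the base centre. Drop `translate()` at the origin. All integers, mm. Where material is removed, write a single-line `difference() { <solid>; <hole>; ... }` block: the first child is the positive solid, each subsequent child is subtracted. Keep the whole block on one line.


difference() { translate([112, 112, 0]) cylinder(h = 1423, r = 112); translate([112, 112, 0]) cylinder(h = 1423, r = 80); }


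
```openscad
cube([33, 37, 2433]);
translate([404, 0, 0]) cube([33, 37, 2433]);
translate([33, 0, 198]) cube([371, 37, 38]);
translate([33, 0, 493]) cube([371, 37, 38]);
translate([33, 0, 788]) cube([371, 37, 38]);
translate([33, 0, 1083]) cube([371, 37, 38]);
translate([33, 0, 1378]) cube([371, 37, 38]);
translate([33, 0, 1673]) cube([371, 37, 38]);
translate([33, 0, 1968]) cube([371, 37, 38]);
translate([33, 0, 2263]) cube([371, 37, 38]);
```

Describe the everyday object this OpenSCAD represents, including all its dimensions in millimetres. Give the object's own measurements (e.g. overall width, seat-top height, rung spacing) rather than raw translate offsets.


A straight ladder. Two 33×37 mm vertical rails, 2433 mm tall, stand 437 mm apart (outside-to-outside) with their front faces coplanar on the −y side. 8 rungs, each 37 mm deep and 38 mm tall, span between the inner faces of the rails, front faces flush with the rails. The lowest rung's underside is at z = 198 mm and rungs are spaced 295 mm apart (underside to underside).


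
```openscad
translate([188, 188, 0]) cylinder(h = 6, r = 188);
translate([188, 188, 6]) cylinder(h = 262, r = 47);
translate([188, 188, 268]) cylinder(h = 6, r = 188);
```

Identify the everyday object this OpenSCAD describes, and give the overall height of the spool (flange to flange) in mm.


A spool. The overall height is 274 mm.

Three coaxial cylinders, large–small–large — a spool. Two 6 mm flanges and a 262 mm core give 6 + 262 + 6 = 274 mm.


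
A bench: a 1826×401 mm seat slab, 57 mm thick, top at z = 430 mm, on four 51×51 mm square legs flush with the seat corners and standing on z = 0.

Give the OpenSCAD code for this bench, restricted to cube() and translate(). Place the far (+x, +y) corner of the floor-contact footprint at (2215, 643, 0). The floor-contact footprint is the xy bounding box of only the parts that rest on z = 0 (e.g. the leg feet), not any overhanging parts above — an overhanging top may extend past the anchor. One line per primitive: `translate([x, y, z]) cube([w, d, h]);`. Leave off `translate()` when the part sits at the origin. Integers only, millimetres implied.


// leg_h = 430 − 57 = 373
translate([389, 242, 373]) cube([1826, 401, 57]);
translate([389, 242, 0]) cube([51, 51, 373]);
translate([389, 592, 0]) cube([51, 51, 373]);
translate([2164, 242, 0]) cube([51, 51, 373]);
translate([2164, 592, 0]) cube([51, 51, 373]);


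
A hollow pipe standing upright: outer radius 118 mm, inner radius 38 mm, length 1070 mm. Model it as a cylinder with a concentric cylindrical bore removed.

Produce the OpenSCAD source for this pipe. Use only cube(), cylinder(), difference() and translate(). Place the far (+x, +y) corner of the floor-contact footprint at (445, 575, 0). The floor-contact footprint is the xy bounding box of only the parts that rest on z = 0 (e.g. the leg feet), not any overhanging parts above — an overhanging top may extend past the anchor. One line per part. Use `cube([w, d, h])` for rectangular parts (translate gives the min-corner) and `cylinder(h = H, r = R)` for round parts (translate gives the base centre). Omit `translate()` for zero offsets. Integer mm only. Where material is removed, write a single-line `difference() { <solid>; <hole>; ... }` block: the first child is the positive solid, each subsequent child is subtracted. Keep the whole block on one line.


difference() { translate([327, 457, 0]) cylinder(h = 1070, r = 118); translate([327, 457, 0]) cylinder(h = 1070, r = 38); }


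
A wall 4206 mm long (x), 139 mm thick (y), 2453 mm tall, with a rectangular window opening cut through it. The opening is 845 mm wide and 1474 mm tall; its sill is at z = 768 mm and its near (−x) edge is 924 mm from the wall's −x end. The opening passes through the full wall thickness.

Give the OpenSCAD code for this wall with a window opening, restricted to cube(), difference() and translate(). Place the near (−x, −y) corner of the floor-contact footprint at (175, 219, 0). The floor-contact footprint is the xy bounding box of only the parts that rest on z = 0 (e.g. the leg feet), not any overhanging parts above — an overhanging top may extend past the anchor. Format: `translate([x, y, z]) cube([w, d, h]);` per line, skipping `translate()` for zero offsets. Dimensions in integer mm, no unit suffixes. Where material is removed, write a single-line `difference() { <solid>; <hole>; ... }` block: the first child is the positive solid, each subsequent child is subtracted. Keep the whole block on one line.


difference() { translate([175, 219, 0]) cube([4206, 139, 2453]); translate([1099, 219, 768]) cube([845, 139, 1474]); }
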